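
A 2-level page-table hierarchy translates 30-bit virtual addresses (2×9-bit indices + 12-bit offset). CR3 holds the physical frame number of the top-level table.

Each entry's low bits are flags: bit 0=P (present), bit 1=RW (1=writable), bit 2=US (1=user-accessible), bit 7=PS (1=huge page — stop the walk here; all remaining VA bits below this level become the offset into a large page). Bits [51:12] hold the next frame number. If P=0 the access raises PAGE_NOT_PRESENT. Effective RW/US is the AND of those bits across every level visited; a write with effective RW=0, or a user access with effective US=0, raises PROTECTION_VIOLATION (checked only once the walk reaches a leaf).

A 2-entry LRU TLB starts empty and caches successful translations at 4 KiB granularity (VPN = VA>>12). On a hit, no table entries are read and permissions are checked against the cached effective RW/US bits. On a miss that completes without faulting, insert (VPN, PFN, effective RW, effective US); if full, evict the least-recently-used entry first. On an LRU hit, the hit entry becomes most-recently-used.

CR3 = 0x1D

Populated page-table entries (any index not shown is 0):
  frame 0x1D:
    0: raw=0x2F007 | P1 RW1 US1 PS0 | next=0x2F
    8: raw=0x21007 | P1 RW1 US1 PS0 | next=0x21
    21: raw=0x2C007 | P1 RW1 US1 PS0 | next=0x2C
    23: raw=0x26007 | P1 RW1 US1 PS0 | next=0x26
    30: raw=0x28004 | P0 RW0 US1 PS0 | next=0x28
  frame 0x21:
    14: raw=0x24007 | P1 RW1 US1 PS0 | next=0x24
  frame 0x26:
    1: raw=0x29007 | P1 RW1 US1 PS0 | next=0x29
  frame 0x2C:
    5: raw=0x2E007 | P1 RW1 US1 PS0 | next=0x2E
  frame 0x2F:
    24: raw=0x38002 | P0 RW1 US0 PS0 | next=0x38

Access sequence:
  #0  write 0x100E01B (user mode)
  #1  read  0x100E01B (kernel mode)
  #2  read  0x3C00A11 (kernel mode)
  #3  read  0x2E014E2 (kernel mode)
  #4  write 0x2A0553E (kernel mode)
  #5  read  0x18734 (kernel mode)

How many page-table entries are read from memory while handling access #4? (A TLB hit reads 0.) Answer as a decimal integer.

Walk each access:
#0 VA=0x100E01B (w,user):
  lvl0: tbl 0x1D, slot 8 ⇒ 0x21007 (P1/RW1/US1/PS0)
  lvl1: tbl 0x21, slot 14 ⇒ 0x24007 (P1/RW1/US1/PS0)
  → PA=0x2401B  (2 entries read)
#1 VA=0x100E01B (r,kernel):
  TLB hit vpn=0x100E → PA=0x2401B
#2 VA=0x3C00A11 (r,kernel):
  lvl0: tbl 0x1D, slot 30 ⇒ 0x28004 (P0/RW0/US1/PS0)
  ✗ PAGE_NOT_PRESENT  [1 reads]
#3 VA=0x2E014E2 (r,kernel):
  lvl0: tbl 0x1D, slot 23 ⇒ 0x26007 (P1/RW1/US1/PS0)
  lvl1: tbl 0x26, slot 1 ⇒ 0x29007 (P1/RW1/US1/PS0)
  → PA=0x294E2  (2 entries read)
#4 VA=0x2A0553E (w,kernel):
  lvl0: tbl 0x1D, slot 21 ⇒ 0x2C007 (P1/RW1/US1/PS0)
  lvl1: tbl 0x2C, slot 5 ⇒ 0x2E007 (P1/RW1/US1/PS0)
  → PA=0x2E53E  (2 entries read)
#5 VA=0x18734 (r,kernel):
  lvl0: tbl 0x1D, slot 0 ⇒ 0x2F007 (P1/RW1/US1/PS0)
  lvl1: tbl 0x2F, slot 24 ⇒ 0x38002 (P0/RW1/US0/PS0)
  ✗ PAGE_NOT_PRESENT  [2 reads]

Entries read for #4: 2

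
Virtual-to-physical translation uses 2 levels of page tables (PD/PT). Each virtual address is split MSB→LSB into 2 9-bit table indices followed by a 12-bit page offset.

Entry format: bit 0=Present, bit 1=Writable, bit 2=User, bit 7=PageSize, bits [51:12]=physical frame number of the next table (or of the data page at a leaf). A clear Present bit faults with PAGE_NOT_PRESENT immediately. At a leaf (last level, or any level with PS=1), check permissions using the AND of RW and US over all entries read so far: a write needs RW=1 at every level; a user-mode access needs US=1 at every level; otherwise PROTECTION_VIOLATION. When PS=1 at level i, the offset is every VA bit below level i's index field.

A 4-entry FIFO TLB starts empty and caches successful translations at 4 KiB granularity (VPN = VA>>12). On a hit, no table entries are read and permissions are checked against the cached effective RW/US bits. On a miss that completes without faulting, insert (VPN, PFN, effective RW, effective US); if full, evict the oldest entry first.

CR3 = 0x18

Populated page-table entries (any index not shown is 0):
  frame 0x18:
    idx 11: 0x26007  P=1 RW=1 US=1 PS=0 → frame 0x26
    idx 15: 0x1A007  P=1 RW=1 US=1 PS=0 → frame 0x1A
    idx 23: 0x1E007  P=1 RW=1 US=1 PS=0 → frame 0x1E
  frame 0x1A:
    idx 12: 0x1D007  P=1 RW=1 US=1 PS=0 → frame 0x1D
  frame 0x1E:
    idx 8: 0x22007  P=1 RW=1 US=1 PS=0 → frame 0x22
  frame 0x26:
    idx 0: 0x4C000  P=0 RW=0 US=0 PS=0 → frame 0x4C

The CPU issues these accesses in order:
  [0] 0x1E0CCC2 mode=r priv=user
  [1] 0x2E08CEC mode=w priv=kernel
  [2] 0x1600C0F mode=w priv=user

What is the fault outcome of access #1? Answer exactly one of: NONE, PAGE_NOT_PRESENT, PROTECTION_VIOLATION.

Per-access translation:
#0 VA=0x1E0CCC2 (r,user):
  L0 @0x18[15] → 0x1A007  P=1,RW=1,US=1,PS=0
  L1 @0x1A[12] → 0x1D007  P=1,RW=1,US=1,PS=0
  → PA=0x1DCC2  (2 entries read)
#1 VA=0x2E08CEC (w,kernel):
  L0 @0x18[23] → 0x1E007  P=1,RW=1,US=1,PS=0
  L1 @0x1E[8] → 0x22007  P=1,RW=1,US=1,PS=0
  → PA=0x22CEC  (2 entries read)
#2 VA=0x1600C0F (w,user):
  L0 @0x18[11] → 0x26007  P=1,RW=1,US=1,PS=0
  L1 @0x26[0] → 0x4C000  P=0,RW=0,US=0,PS=0
  ✗ PAGE_NOT_PRESENT  [2 reads]

Access #1 fault: NONE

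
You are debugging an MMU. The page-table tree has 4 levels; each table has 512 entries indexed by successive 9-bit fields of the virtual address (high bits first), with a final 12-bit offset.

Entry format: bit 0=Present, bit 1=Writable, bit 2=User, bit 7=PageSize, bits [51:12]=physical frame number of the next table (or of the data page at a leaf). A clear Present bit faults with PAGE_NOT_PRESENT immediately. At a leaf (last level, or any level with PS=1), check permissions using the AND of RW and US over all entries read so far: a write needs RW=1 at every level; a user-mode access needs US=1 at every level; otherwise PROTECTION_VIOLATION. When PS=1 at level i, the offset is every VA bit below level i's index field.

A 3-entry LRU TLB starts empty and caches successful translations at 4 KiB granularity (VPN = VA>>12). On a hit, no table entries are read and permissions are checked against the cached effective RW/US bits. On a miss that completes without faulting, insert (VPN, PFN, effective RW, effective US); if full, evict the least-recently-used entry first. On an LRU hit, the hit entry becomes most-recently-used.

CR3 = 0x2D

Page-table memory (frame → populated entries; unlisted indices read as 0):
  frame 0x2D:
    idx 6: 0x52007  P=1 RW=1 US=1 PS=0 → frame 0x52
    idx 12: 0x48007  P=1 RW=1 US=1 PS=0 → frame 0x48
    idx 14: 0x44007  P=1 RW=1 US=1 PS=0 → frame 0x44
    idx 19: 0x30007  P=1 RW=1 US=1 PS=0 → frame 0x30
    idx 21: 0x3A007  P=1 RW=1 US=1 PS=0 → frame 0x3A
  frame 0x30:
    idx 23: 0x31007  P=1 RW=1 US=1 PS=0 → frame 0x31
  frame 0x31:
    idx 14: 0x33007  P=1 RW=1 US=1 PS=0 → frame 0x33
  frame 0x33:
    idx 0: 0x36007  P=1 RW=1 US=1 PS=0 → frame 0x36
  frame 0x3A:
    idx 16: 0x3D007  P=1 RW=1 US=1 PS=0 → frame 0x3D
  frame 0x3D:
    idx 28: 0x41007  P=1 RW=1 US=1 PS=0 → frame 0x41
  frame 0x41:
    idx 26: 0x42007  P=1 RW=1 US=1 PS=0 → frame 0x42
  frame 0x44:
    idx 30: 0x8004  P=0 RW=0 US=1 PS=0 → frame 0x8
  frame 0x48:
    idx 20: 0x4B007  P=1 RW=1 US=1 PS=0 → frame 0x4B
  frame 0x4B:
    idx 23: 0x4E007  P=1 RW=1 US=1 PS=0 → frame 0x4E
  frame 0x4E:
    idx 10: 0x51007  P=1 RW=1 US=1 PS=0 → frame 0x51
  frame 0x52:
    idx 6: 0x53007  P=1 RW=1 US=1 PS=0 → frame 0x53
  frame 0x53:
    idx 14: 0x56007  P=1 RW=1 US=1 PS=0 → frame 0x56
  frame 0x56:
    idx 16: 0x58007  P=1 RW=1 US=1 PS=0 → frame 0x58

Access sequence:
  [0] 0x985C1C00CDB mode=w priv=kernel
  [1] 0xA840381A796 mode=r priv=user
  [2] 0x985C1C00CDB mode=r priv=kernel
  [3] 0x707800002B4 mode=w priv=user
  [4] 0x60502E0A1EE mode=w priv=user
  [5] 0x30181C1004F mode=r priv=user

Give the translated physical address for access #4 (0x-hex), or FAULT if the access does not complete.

Per-access translation:
#0 VA=0x985C1C00CDB (w,kernel):
  L0: frame=0x2D idx=19 entry=0x30007 [P=1 RW=1 US=1 PS=0]
  L1: frame=0x30 idx=23 entry=0x31007 [P=1 RW=1 US=1 PS=0]
  L2: frame=0x31 idx=14 entry=0x33007 [P=1 RW=1 US=1 PS=0]
  L3: frame=0x33 idx=0 entry=0x36007 [P=1 RW=1 US=1 PS=0]
  ✓ 0x36CDB  — 4 lookups
#1 VA=0xA840381A796 (r,user):
  L0: frame=0x2D idx=21 entry=0x3A007 [P=1 RW=1 US=1 PS=0]
  L1: frame=0x3A idx=16 entry=0x3D007 [P=1 RW=1 US=1 PS=0]
  L2: frame=0x3D idx=28 entry=0x41007 [P=1 RW=1 US=1 PS=0]
  L3: frame=0x41 idx=26 entry=0x42007 [P=1 RW=1 US=1 PS=0]
  ✓ 0x42796  — 4 lookups
#2 VA=0x985C1C00CDB (r,kernel):
  TLB hit vpn=0x985C1C00 → PA=0x36CDB
#3 VA=0x707800002B4 (w,user):
  L0: frame=0x2D idx=14 entry=0x44007 [P=1 RW=1 US=1 PS=0]
  L1: frame=0x44 idx=30 entry=0x8004 [P=0 RW=0 US=1 PS=0]
  → PAGE_NOT_PRESENT  (2 entries read)
#4 VA=0x60502E0A1EE (w,user):
  L0: frame=0x2D idx=12 entry=0x48007 [P=1 RW=1 US=1 PS=0]
  L1: frame=0x48 idx=20 entry=0x4B007 [P=1 RW=1 US=1 PS=0]
  L2: frame=0x4B idx=23 entry=0x4E007 [P=1 RW=1 US=1 PS=0]
  L3: frame=0x4E idx=10 entry=0x51007 [P=1 RW=1 US=1 PS=0]
  ✓ 0x511EE  — 4 lookups
#5 VA=0x30181C1004F (r,user):
  L0: frame=0x2D idx=6 entry=0x52007 [P=1 RW=1 US=1 PS=0]
  L1: frame=0x52 idx=6 entry=0x53007 [P=1 RW=1 US=1 PS=0]
  L2: frame=0x53 idx=14 entry=0x56007 [P=1 RW=1 US=1 PS=0]
  L3: frame=0x56 idx=16 entry=0x58007 [P=1 RW=1 US=1 PS=0]
  ✓ 0x5804F  — 4 lookups

Access #4 PA: 0x511EE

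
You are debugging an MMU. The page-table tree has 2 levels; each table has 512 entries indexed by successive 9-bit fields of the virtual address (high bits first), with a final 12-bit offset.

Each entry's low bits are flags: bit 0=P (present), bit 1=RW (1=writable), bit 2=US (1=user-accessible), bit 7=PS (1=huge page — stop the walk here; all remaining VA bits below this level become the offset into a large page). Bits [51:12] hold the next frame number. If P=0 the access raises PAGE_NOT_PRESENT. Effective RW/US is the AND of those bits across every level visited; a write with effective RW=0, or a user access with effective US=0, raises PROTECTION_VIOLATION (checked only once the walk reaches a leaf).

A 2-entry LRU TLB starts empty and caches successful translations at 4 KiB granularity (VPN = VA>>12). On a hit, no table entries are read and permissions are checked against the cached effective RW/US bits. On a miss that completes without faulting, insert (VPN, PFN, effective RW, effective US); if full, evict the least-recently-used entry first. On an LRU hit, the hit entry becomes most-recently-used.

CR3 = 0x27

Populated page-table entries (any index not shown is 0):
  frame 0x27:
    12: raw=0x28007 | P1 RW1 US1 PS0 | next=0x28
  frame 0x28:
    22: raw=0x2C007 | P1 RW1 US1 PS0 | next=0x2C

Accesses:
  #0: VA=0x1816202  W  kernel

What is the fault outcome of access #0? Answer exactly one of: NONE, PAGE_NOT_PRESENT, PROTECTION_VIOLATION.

Per-access translation:
#0 VA=0x1816202 (w,kernel):
  [0] read 0x27 idx=12: raw=0x28007 flags P=1 W=1 U=1 S=0
  [1] read 0x28 idx=22: raw=0x2C007 flags P=1 W=1 U=1 S=0
  → PA=0x2C202  (2 entries read)

Access #0 fault: NONE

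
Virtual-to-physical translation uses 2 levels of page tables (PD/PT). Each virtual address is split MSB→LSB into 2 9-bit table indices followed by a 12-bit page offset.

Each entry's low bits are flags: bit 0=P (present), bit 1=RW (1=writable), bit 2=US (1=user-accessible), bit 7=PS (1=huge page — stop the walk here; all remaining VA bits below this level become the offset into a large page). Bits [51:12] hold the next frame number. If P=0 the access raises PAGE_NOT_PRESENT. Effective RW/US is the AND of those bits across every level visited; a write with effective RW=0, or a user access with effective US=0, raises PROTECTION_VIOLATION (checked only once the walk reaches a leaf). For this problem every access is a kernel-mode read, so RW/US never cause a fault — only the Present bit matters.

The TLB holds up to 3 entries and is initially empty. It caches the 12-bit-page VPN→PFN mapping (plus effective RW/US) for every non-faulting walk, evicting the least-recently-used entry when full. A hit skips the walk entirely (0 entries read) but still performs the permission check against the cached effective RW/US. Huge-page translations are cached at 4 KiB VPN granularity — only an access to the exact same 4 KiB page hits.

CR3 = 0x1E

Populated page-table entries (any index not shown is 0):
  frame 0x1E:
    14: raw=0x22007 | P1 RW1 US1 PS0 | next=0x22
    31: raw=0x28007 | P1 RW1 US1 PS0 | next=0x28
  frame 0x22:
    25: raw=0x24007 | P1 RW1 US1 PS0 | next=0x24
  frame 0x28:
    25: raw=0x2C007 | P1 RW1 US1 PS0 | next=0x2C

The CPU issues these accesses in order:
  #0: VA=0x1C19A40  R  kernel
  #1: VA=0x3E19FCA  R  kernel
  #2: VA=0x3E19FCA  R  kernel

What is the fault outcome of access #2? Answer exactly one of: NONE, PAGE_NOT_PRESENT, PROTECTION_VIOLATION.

Trace:
#0 VA=0x1C19A40 (r,kernel):
  L0: frame=0x1E idx=14 entry=0x22007 [P=1 RW=1 US=1 PS=0]
  L1: frame=0x22 idx=25 entry=0x24007 [P=1 RW=1 US=1 PS=0]
  ⇒ phys 0x24A40  [2 reads]
#1 VA=0x3E19FCA (r,kernel):
  L0: frame=0x1E idx=31 entry=0x28007 [P=1 RW=1 US=1 PS=0]
  L1: frame=0x28 idx=25 entry=0x2C007 [P=1 RW=1 US=1 PS=0]
  ⇒ phys 0x2CFCA  [2 reads]
#2 VA=0x3E19FCA (r,kernel):
  TLB hit vpn=0x3E19 → PA=0x2CFCA

Access #2 fault: NONE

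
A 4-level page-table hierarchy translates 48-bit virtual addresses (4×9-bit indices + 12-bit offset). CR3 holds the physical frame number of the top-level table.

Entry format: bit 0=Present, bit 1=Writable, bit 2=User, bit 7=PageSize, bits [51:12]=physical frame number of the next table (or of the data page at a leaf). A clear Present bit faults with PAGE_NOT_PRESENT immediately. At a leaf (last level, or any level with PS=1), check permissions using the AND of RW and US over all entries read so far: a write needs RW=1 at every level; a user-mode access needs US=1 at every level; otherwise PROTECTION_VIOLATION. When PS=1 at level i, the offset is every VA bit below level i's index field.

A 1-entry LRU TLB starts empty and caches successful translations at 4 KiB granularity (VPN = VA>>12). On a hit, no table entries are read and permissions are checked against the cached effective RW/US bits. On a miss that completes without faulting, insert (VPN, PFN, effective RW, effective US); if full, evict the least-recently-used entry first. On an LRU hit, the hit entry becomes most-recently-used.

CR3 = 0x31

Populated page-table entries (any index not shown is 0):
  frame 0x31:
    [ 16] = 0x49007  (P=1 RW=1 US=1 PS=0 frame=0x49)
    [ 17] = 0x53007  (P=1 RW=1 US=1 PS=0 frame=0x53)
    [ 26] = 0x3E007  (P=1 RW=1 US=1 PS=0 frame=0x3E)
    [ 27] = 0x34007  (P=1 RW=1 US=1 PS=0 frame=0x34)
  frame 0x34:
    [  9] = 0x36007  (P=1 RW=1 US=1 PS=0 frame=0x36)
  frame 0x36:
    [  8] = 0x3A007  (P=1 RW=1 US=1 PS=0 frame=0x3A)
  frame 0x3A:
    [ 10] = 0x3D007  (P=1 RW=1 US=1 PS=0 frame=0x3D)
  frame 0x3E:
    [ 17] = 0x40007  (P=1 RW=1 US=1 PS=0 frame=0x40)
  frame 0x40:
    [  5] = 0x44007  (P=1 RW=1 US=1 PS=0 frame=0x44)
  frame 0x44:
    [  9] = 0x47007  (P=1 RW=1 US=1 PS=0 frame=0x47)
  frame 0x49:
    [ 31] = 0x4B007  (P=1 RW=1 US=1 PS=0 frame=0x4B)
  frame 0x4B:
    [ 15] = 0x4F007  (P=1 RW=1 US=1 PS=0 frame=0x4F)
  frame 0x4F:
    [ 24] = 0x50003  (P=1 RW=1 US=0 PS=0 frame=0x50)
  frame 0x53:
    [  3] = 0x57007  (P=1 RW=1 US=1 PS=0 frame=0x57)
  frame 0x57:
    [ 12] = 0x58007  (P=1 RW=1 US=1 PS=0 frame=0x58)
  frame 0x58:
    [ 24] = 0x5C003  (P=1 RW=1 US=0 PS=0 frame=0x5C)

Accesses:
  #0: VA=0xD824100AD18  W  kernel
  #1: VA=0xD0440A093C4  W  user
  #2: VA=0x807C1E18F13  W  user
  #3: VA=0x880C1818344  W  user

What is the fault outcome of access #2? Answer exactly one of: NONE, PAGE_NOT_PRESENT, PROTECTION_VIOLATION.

Per-access translation:
#0 VA=0xD824100AD18 (w,kernel):
  lvl0: tbl 0x31, slot 27 ⇒ 0x34007 (P1/RW1/US1/PS0)
  lvl1: tbl 0x34, slot 9 ⇒ 0x36007 (P1/RW1/US1/PS0)
  lvl2: tbl 0x36, slot 8 ⇒ 0x3A007 (P1/RW1/US1/PS0)
  lvl3: tbl 0x3A, slot 10 ⇒ 0x3D007 (P1/RW1/US1/PS0)
  → PA=0x3DD18  (4 entries read)
#1 VA=0xD0440A093C4 (w,user):
  lvl0: tbl 0x31, slot 26 ⇒ 0x3E007 (P1/RW1/US1/PS0)
  lvl1: tbl 0x3E, slot 17 ⇒ 0x40007 (P1/RW1/US1/PS0)
  lvl2: tbl 0x40, slot 5 ⇒ 0x44007 (P1/RW1/US1/PS0)
  lvl3: tbl 0x44, slot 9 ⇒ 0x47007 (P1/RW1/US1/PS0)
  → PA=0x473C4  (4 entries read)
#2 VA=0x807C1E18F13 (w,user):
  lvl0: tbl 0x31, slot 16 ⇒ 0x49007 (P1/RW1/US1/PS0)
  lvl1: tbl 0x49, slot 31 ⇒ 0x4B007 (P1/RW1/US1/PS0)
  lvl2: tbl 0x4B, slot 15 ⇒ 0x4F007 (P1/RW1/US1/PS0)
  lvl3: tbl 0x4F, slot 24 ⇒ 0x50003 (P1/RW1/US0/PS0)
  ✗ PROTECTION_VIOLATION  [4 reads]
#3 VA=0x880C1818344 (w,user):
  lvl0: tbl 0x31, slot 17 ⇒ 0x53007 (P1/RW1/US1/PS0)
  lvl1: tbl 0x53, slot 3 ⇒ 0x57007 (P1/RW1/US1/PS0)
  lvl2: tbl 0x57, slot 12 ⇒ 0x58007 (P1/RW1/US1/PS0)
  lvl3: tbl 0x58, slot 24 ⇒ 0x5C003 (P1/RW1/US0/PS0)
  ✗ PROTECTION_VIOLATION  [4 reads]

Access #2 fault: PROTECTION_VIOLATION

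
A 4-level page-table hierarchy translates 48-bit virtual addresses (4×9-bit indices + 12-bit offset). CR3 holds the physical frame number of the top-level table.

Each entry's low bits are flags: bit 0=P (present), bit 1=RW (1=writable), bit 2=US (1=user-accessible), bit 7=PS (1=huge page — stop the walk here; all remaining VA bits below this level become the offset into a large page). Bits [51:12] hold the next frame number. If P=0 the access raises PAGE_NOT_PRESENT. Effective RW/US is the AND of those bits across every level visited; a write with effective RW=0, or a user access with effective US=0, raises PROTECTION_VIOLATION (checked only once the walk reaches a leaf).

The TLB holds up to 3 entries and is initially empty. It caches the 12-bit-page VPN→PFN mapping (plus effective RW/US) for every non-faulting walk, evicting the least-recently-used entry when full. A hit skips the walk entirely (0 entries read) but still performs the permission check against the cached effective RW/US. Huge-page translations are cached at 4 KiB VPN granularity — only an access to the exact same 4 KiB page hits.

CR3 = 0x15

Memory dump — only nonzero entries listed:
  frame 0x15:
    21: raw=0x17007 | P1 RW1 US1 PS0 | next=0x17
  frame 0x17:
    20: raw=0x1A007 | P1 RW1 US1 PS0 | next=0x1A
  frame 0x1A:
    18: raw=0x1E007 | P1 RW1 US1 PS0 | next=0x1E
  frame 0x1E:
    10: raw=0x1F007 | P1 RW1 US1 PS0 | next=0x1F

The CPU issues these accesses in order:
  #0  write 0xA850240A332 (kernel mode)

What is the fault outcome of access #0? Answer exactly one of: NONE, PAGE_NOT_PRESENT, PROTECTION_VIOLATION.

Trace:
#0 VA=0xA850240A332 (w,kernel):
  L0: frame=0x15 idx=21 entry=0x17007 [P=1 RW=1 US=1 PS=0]
  L1: frame=0x17 idx=20 entry=0x1A007 [P=1 RW=1 US=1 PS=0]
  L2: frame=0x1A idx=18 entry=0x1E007 [P=1 RW=1 US=1 PS=0]
  L3: frame=0x1E idx=10 entry=0x1F007 [P=1 RW=1 US=1 PS=0]
  ⇒ phys 0x1F332  [4 reads]

Access #0 fault: NONE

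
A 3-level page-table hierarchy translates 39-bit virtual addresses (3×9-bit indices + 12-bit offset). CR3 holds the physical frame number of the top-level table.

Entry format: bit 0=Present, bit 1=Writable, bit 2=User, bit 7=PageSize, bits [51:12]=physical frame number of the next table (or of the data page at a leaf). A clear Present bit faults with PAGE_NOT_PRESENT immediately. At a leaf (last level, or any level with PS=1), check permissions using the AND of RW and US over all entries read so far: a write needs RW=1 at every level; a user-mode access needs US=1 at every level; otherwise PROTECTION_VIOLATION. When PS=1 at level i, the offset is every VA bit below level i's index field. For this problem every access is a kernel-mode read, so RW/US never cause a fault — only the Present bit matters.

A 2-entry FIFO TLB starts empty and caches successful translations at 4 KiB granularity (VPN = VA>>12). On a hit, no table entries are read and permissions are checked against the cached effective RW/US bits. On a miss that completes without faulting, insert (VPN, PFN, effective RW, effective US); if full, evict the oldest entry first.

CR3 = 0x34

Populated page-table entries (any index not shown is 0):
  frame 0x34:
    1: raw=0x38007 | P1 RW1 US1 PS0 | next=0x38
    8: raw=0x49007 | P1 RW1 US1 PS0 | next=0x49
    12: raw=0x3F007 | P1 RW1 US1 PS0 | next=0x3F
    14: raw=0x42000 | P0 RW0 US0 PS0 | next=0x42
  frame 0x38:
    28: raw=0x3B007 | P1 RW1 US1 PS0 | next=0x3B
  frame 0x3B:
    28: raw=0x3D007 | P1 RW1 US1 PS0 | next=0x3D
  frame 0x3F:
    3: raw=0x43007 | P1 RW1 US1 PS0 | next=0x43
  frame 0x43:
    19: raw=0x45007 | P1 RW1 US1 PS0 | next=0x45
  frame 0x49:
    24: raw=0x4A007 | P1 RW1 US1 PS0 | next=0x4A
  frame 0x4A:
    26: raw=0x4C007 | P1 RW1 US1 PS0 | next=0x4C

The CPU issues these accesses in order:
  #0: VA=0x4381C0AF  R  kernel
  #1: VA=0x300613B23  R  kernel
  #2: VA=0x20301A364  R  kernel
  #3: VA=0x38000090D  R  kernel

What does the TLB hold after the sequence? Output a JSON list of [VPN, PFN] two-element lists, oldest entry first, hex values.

Trace:
#0 VA=0x4381C0AF (r,kernel):
  L0: frame=0x34 idx=1 entry=0x38007 [P=1 RW=1 US=1 PS=0]
  L1: frame=0x38 idx=28 entry=0x3B007 [P=1 RW=1 US=1 PS=0]
  L2: frame=0x3B idx=28 entry=0x3D007 [P=1 RW=1 US=1 PS=0]
  → PA=0x3D0AF  (3 entries read)
#1 VA=0x300613B23 (r,kernel):
  L0: frame=0x34 idx=12 entry=0x3F007 [P=1 RW=1 US=1 PS=0]
  L1: frame=0x3F idx=3 entry=0x43007 [P=1 RW=1 US=1 PS=0]
  L2: frame=0x43 idx=19 entry=0x45007 [P=1 RW=1 US=1 PS=0]
  → PA=0x45B23  (3 entries read)
#2 VA=0x20301A364 (r,kernel):
  L0: frame=0x34 idx=8 entry=0x49007 [P=1 RW=1 US=1 PS=0]
  L1: frame=0x49 idx=24 entry=0x4A007 [P=1 RW=1 US=1 PS=0]
  L2: frame=0x4A idx=26 entry=0x4C007 [P=1 RW=1 US=1 PS=0]
  → PA=0x4C364  (3 entries read)
#3 VA=0x38000090D (r,kernel):
  L0: frame=0x34 idx=14 entry=0x42000 [P=0 RW=0 US=0 PS=0]
  → PAGE_NOT_PRESENT  (1 entries read)

TLB: [["0x300613", "0x45"], ["0x20301A", "0x4C"]]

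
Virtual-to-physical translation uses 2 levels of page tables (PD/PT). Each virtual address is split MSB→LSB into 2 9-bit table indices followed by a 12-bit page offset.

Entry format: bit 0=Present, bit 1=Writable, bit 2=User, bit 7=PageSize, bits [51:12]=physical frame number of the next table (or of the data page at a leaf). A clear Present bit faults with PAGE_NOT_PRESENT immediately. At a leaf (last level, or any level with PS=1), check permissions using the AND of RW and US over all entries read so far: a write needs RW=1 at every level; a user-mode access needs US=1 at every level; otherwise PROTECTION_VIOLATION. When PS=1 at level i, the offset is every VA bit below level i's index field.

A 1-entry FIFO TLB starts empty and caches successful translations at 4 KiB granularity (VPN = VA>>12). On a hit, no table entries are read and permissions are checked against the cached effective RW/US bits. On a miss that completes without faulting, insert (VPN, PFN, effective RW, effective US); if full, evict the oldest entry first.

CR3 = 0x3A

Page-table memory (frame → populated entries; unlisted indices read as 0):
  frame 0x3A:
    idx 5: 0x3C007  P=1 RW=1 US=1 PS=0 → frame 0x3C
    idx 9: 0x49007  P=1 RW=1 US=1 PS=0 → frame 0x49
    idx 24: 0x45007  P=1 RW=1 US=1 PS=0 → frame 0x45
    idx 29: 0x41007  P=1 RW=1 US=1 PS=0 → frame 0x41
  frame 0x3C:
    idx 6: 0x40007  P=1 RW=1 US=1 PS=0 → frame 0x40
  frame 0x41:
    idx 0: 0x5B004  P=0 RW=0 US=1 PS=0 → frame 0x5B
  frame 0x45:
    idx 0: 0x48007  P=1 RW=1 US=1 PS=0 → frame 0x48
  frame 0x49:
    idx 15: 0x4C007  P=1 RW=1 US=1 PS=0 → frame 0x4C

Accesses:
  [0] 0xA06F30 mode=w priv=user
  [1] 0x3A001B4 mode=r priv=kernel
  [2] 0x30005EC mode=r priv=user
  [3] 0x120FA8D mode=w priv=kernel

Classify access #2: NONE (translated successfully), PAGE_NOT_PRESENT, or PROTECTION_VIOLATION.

Per-access translation:
#0 VA=0xA06F30 (w,user):
  L0 @0x3A[5] → 0x3C007  P=1,RW=1,US=1,PS=0
  L1 @0x3C[6] → 0x40007  P=1,RW=1,US=1,PS=0
  → PA=0x40F30  (2 entries read)
#1 VA=0x3A001B4 (r,kernel):
  L0 @0x3A[29] → 0x41007  P=1,RW=1,US=1,PS=0
  L1 @0x41[0] → 0x5B004  P=0,RW=0,US=1,PS=0
  → PAGE_NOT_PRESENT  (2 entries read)
#2 VA=0x30005EC (r,user):
  L0 @0x3A[24] → 0x45007  P=1,RW=1,US=1,PS=0
  L1 @0x45[0] → 0x48007  P=1,RW=1,US=1,PS=0
  → PA=0x485EC  (2 entries read)
#3 VA=0x120FA8D (w,kernel):
  L0 @0x3A[9] → 0x49007  P=1,RW=1,US=1,PS=0
  L1 @0x49[15] → 0x4C007  P=1,RW=1,US=1,PS=0
  → PA=0x4CA8D  (2 entries read)

Access #2 fault: NONE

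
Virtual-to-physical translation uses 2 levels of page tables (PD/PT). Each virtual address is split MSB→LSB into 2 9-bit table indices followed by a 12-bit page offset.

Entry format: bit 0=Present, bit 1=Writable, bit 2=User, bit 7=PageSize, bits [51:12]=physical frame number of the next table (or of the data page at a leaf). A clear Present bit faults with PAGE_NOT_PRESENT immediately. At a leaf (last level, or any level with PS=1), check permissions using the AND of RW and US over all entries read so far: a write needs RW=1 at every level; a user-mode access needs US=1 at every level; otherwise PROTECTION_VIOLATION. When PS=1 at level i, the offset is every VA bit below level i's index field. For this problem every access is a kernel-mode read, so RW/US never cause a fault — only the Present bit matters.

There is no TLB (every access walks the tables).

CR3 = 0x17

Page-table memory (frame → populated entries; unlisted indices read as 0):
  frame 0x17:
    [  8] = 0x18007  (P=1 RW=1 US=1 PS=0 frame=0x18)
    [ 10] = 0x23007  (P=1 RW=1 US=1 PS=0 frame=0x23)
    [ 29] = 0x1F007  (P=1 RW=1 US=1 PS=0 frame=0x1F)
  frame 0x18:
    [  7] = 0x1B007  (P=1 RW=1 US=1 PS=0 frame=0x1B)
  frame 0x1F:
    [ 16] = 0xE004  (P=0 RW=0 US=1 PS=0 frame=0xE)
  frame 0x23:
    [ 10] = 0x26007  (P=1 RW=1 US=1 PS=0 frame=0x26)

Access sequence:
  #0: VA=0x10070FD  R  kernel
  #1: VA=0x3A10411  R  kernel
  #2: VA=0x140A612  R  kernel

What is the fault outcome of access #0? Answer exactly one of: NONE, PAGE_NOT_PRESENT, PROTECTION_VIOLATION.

Walk each access:
#0 VA=0x10070FD (r,kernel):
  L0 @0x17[8] → 0x18007  P=1,RW=1,US=1,PS=0
  L1 @0x18[7] → 0x1B007  P=1,RW=1,US=1,PS=0
  ⇒ phys 0x1B0FD  [2 reads]
#1 VA=0x3A10411 (r,kernel):
  L0 @0x17[29] → 0x1F007  P=1,RW=1,US=1,PS=0
  L1 @0x1F[16] → 0xE004  P=0,RW=0,US=1,PS=0
  ✗ PAGE_NOT_PRESENT  [2 reads]
#2 VA=0x140A612 (r,kernel):
  L0 @0x17[10] → 0x23007  P=1,RW=1,US=1,PS=0
  L1 @0x23[10] → 0x26007  P=1,RW=1,US=1,PS=0
  ⇒ phys 0x26612  [2 reads]

Access #0 fault: NONE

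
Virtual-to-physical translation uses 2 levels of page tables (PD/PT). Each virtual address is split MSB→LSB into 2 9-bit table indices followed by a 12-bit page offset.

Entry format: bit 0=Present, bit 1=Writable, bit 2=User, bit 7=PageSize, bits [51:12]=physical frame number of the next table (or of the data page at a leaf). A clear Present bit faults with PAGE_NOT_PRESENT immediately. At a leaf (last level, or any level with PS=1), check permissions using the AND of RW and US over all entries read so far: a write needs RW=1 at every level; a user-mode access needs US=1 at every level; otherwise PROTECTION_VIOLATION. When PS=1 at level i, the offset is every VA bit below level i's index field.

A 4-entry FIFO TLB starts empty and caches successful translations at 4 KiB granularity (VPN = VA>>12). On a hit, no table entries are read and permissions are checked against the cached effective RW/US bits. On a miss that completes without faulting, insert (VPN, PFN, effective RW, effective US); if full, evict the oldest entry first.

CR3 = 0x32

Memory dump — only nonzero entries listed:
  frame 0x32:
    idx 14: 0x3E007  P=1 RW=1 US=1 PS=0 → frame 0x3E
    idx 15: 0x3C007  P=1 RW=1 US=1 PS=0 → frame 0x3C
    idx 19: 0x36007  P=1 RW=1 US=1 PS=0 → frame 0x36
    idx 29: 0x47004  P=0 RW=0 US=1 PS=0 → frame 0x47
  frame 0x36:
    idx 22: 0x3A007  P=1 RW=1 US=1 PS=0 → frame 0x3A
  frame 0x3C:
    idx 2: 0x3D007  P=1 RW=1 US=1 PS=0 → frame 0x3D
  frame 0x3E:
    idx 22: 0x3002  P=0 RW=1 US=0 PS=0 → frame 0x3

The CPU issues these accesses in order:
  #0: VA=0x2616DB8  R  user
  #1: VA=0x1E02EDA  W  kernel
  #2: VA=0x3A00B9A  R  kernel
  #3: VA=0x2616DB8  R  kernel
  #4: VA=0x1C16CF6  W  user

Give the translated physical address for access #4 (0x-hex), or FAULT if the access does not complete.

Per-access translation:
#0 VA=0x2616DB8 (r,user):
  lvl0: tbl 0x32, slot 19 ⇒ 0x36007 (P1/RW1/US1/PS0)
  lvl1: tbl 0x36, slot 22 ⇒ 0x3A007 (P1/RW1/US1/PS0)
  ⇒ phys 0x3ADB8  [2 reads]
#1 VA=0x1E02EDA (w,kernel):
  lvl0: tbl 0x32, slot 15 ⇒ 0x3C007 (P1/RW1/US1/PS0)
  lvl1: tbl 0x3C, slot 2 ⇒ 0x3D007 (P1/RW1/US1/PS0)
  ⇒ phys 0x3DEDA  [2 reads]
#2 VA=0x3A00B9A (r,kernel):
  lvl0: tbl 0x32, slot 29 ⇒ 0x47004 (P0/RW0/US1/PS0)
  ⇒ fault: PAGE_NOT_PRESENT  — 1 lookups
#3 VA=0x2616DB8 (r,kernel):
  TLB hit vpn=0x2616 → PA=0x3ADB8
#4 VA=0x1C16CF6 (w,user):
  lvl0: tbl 0x32, slot 14 ⇒ 0x3E007 (P1/RW1/US1/PS0)
  lvl1: tbl 0x3E, slot 22 ⇒ 0x3002 (P0/RW1/US0/PS0)
  ⇒ fault: PAGE_NOT_PRESENT  — 2 lookups

Access #4 PA: FAULT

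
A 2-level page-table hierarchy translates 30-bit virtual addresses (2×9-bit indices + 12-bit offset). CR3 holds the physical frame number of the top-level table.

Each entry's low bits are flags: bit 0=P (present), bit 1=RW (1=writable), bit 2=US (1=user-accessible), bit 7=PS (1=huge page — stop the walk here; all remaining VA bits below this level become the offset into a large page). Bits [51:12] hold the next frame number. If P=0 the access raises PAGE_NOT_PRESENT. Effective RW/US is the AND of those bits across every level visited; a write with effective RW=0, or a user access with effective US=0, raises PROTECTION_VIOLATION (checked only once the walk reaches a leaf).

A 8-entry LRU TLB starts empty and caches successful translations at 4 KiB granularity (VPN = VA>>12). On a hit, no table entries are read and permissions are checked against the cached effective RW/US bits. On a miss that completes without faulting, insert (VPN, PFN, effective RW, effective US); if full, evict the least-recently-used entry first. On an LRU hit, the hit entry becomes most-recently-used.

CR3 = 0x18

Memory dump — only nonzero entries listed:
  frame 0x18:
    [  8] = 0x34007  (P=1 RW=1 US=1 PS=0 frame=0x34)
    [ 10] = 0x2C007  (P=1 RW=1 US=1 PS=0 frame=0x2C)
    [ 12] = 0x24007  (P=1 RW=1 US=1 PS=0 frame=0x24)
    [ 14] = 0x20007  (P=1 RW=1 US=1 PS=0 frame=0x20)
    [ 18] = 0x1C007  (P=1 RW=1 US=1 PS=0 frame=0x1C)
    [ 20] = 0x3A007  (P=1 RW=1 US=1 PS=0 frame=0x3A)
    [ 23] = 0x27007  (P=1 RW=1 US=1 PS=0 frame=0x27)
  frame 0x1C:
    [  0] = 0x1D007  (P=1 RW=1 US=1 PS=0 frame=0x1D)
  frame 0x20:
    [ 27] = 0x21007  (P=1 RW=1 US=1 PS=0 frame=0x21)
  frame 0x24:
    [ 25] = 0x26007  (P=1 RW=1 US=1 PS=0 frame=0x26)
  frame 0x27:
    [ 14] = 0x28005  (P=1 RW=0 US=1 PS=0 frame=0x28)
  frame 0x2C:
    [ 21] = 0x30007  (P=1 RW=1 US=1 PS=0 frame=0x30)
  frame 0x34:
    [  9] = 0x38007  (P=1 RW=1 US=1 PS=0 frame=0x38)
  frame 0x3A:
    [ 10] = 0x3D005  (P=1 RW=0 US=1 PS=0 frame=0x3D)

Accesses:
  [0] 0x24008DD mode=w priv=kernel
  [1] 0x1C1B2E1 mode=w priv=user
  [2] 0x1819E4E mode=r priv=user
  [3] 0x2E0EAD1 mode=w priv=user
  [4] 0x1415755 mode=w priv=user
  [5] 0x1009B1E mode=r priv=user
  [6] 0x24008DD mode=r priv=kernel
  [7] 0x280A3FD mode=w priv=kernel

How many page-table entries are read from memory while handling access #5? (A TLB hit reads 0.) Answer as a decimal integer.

Trace:
#0 VA=0x24008DD (w,kernel):
  L0 @0x18[18] → 0x1C007  P=1,RW=1,US=1,PS=0
  L1 @0x1C[0] → 0x1D007  P=1,RW=1,US=1,PS=0
  ⇒ phys 0x1D8DD  [2 reads]
#1 VA=0x1C1B2E1 (w,user):
  L0 @0x18[14] → 0x20007  P=1,RW=1,US=1,PS=0
  L1 @0x20[27] → 0x21007  P=1,RW=1,US=1,PS=0
  ⇒ phys 0x212E1  [2 reads]
#2 VA=0x1819E4E (r,user):
  L0 @0x18[12] → 0x24007  P=1,RW=1,US=1,PS=0
  L1 @0x24[25] → 0x26007  P=1,RW=1,US=1,PS=0
  ⇒ phys 0x26E4E  [2 reads]
#3 VA=0x2E0EAD1 (w,user):
  L0 @0x18[23] → 0x27007  P=1,RW=1,US=1,PS=0
  L1 @0x27[14] → 0x28005  P=1,RW=0,US=1,PS=0
  ✗ PROTECTION_VIOLATION  [2 reads]
#4 VA=0x1415755 (w,user):
  L0 @0x18[10] → 0x2C007  P=1,RW=1,US=1,PS=0
  L1 @0x2C[21] → 0x30007  P=1,RW=1,US=1,PS=0
  ⇒ phys 0x30755  [2 reads]
#5 VA=0x1009B1E (r,user):
  L0 @0x18[8] → 0x34007  P=1,RW=1,US=1,PS=0
  L1 @0x34[9] → 0x38007  P=1,RW=1,US=1,PS=0
  ⇒ phys 0x38B1E  [2 reads]
#6 VA=0x24008DD (r,kernel):
  TLB hit vpn=0x2400 → PA=0x1D8DD
#7 VA=0x280A3FD (w,kernel):
  L0 @0x18[20] → 0x3A007  P=1,RW=1,US=1,PS=0
  L1 @0x3A[10] → 0x3D005  P=1,RW=0,US=1,PS=0
  ✗ PROTECTION_VIOLATION  [2 reads]

Entries read for #5: 2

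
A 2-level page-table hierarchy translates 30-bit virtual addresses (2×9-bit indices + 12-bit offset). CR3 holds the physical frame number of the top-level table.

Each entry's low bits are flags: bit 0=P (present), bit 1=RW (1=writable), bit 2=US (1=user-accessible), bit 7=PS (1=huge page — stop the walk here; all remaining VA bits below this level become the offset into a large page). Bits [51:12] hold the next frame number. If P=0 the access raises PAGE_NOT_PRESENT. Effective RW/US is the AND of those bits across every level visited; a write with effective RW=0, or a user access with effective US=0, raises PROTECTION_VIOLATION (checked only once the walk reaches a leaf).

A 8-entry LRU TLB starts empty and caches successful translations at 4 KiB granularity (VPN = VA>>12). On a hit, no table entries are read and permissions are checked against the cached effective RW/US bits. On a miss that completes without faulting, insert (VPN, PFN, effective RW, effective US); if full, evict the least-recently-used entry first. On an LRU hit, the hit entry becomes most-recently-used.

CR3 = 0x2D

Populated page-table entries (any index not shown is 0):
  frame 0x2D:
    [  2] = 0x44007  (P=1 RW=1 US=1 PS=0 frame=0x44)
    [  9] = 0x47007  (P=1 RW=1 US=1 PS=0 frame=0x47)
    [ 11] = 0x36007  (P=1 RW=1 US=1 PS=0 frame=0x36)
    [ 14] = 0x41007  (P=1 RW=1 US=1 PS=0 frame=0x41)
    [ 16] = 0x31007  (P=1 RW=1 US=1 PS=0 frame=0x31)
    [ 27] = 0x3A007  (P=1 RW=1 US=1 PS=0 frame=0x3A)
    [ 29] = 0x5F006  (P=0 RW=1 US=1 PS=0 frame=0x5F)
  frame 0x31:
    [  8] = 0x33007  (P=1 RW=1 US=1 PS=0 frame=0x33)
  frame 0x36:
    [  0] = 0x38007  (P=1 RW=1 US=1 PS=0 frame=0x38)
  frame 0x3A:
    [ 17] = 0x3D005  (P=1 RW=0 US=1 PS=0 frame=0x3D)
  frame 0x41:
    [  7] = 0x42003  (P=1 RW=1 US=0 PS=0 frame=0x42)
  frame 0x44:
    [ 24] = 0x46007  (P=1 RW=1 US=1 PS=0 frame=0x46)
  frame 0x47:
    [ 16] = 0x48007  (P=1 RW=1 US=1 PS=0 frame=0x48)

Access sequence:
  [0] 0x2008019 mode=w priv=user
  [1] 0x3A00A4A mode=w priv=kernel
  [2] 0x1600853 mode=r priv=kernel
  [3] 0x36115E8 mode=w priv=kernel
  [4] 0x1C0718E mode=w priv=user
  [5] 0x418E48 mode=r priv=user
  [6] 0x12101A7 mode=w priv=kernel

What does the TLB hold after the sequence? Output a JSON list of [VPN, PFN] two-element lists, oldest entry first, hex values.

Walk each access:
#0 VA=0x2008019 (w,user):
  L0: frame=0x2D idx=16 entry=0x31007 [P=1 RW=1 US=1 PS=0]
  L1: frame=0x31 idx=8 entry=0x33007 [P=1 RW=1 US=1 PS=0]
  ✓ 0x33019  — 2 lookups
#1 VA=0x3A00A4A (w,kernel):
  L0: frame=0x2D idx=29 entry=0x5F006 [P=0 RW=1 US=1 PS=0]
  ✗ PAGE_NOT_PRESENT  [1 reads]
#2 VA=0x1600853 (r,kernel):
  L0: frame=0x2D idx=11 entry=0x36007 [P=1 RW=1 US=1 PS=0]
  L1: frame=0x36 idx=0 entry=0x38007 [P=1 RW=1 US=1 PS=0]
  ✓ 0x38853  — 2 lookups
#3 VA=0x36115E8 (w,kernel):
  L0: frame=0x2D idx=27 entry=0x3A007 [P=1 RW=1 US=1 PS=0]
  L1: frame=0x3A idx=17 entry=0x3D005 [P=1 RW=0 US=1 PS=0]
  ✗ PROTECTION_VIOLATION  [2 reads]
#4 VA=0x1C0718E (w,user):
  L0: frame=0x2D idx=14 entry=0x41007 [P=1 RW=1 US=1 PS=0]
  L1: frame=0x41 idx=7 entry=0x42003 [P=1 RW=1 US=0 PS=0]
  ✗ PROTECTION_VIOLATION  [2 reads]
#5 VA=0x418E48 (r,user):
  L0: frame=0x2D idx=2 entry=0x44007 [P=1 RW=1 US=1 PS=0]
  L1: frame=0x44 idx=24 entry=0x46007 [P=1 RW=1 US=1 PS=0]
  ✓ 0x46E48  — 2 lookups
#6 VA=0x12101A7 (w,kernel):
  L0: frame=0x2D idx=9 entry=0x47007 [P=1 RW=1 US=1 PS=0]
  L1: frame=0x47 idx=16 entry=0x48007 [P=1 RW=1 US=1 PS=0]
  ✓ 0x481A7  — 2 lookups

TLB: [["0x2008", "0x33"], ["0x1600", "0x38"], ["0x418", "0x46"], ["0x1210", "0x48"]]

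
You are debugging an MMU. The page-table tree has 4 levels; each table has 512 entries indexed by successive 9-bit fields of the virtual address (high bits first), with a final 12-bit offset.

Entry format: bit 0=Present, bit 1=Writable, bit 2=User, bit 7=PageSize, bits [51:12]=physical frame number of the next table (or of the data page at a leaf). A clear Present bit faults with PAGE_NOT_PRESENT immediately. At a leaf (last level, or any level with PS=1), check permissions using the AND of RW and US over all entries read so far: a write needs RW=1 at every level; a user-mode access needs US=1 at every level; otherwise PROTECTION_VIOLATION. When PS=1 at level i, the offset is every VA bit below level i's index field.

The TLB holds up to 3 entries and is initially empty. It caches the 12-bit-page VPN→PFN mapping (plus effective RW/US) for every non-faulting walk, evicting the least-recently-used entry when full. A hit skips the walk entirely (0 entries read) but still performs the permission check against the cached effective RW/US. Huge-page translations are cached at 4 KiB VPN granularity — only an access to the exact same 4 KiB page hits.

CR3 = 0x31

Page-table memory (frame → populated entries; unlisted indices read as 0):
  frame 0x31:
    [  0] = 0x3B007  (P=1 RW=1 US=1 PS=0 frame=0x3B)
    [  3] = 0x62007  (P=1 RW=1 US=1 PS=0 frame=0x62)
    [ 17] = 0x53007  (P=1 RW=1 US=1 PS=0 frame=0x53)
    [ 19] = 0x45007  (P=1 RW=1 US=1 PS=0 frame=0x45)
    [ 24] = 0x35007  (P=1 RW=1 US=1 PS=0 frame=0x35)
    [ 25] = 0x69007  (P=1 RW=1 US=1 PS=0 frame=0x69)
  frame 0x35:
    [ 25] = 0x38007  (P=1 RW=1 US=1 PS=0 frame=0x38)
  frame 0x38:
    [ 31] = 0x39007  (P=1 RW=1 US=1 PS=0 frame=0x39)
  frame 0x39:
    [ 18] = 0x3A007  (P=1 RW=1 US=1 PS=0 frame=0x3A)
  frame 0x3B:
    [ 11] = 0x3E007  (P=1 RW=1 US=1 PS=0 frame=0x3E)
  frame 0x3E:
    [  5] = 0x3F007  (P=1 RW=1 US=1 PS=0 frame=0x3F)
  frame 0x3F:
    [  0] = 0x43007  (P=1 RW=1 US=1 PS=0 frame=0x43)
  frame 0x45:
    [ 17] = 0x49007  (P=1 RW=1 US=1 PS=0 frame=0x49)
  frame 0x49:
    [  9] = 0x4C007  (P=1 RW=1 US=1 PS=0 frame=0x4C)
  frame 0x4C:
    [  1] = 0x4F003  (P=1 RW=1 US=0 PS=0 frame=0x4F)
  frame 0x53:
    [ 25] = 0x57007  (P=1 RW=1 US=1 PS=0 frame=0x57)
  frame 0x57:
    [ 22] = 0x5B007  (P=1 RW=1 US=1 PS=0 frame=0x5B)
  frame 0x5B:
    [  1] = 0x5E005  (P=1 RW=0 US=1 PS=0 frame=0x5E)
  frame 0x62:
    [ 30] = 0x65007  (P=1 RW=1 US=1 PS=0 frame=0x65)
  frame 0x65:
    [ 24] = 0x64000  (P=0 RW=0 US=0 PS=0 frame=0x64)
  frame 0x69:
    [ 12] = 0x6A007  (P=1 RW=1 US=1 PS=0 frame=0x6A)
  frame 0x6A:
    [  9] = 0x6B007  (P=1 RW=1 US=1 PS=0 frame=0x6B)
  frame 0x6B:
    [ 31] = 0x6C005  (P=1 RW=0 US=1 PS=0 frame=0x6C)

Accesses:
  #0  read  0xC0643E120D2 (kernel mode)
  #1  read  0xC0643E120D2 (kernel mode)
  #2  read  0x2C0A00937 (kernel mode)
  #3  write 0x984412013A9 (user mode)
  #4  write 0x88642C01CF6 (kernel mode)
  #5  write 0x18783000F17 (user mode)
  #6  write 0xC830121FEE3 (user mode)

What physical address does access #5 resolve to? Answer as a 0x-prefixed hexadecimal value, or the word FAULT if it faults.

Per-access translation:
#0 VA=0xC0643E120D2 (r,kernel):
  L0: frame=0x31 idx=24 entry=0x35007 [P=1 RW=1 US=1 PS=0]
  L1: frame=0x35 idx=25 entry=0x38007 [P=1 RW=1 US=1 PS=0]
  L2: frame=0x38 idx=31 entry=0x39007 [P=1 RW=1 US=1 PS=0]
  L3: frame=0x39 idx=18 entry=0x3A007 [P=1 RW=1 US=1 PS=0]
  ⇒ phys 0x3A0D2  [4 reads]
#1 VA=0xC0643E120D2 (r,kernel):
  TLB hit vpn=0xC0643E12 → PA=0x3A0D2
#2 VA=0x2C0A00937 (r,kernel):
  L0: frame=0x31 idx=0 entry=0x3B007 [P=1 RW=1 US=1 PS=0]
  L1: frame=0x3B idx=11 entry=0x3E007 [P=1 RW=1 US=1 PS=0]
  L2: frame=0x3E idx=5 entry=0x3F007 [P=1 RW=1 US=1 PS=0]
  L3: frame=0x3F idx=0 entry=0x43007 [P=1 RW=1 US=1 PS=0]
  ⇒ phys 0x43937  [4 reads]
#3 VA=0x984412013A9 (w,user):
  L0: frame=0x31 idx=19 entry=0x45007 [P=1 RW=1 US=1 PS=0]
  L1: frame=0x45 idx=17 entry=0x49007 [P=1 RW=1 US=1 PS=0]
  L2: frame=0x49 idx=9 entry=0x4C007 [P=1 RW=1 US=1 PS=0]
  L3: frame=0x4C idx=1 entry=0x4F003 [P=1 RW=1 US=0 PS=0]
  ⇒ fault: PROTECTION_VIOLATION  — 4 lookups
#4 VA=0x88642C01CF6 (w,kernel):
  L0: frame=0x31 idx=17 entry=0x53007 [P=1 RW=1 US=1 PS=0]
  L1: frame=0x53 idx=25 entry=0x57007 [P=1 RW=1 US=1 PS=0]
  L2: frame=0x57 idx=22 entry=0x5B007 [P=1 RW=1 US=1 PS=0]
  L3: frame=0x5B idx=1 entry=0x5E005 [P=1 RW=0 US=1 PS=0]
  ⇒ fault: PROTECTION_VIOLATION  — 4 lookups
#5 VA=0x18783000F17 (w,user):
  L0: frame=0x31 idx=3 entry=0x62007 [P=1 RW=1 US=1 PS=0]
  L1: frame=0x62 idx=30 entry=0x65007 [P=1 RW=1 US=1 PS=0]
  L2: frame=0x65 idx=24 entry=0x64000 [P=0 RW=0 US=0 PS=0]
  ⇒ fault: PAGE_NOT_PRESENT  — 3 lookups
#6 VA=0xC830121FEE3 (w,user):
  L0: frame=0x31 idx=25 entry=0x69007 [P=1 RW=1 US=1 PS=0]
  L1: frame=0x69 idx=12 entry=0x6A007 [P=1 RW=1 US=1 PS=0]
  L2: frame=0x6A idx=9 entry=0x6B007 [P=1 RW=1 US=1 PS=0]
  L3: frame=0x6B idx=31 entry=0x6C005 [P=1 RW=0 US=1 PS=0]
  ⇒ fault: PROTECTION_VIOLATION  — 4 lookups

Access #5 PA: FAULT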